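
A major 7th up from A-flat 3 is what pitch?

G 4

Counting seven letter names up from A lands on G.
A major seventh is 11 semitones; 11 semitones up from Ab3 gives G4.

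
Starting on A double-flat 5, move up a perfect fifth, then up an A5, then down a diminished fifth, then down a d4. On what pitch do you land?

Abb5 up a perfect fifth → Ebb6 (7 semitones).
Up an augmented fifth from Ebb6: Bb6 (8 semitones up).
Down a diminished fifth from Bb6: E6 (6 semitones down).
E6 down a diminished fourth → B#5 (4 semitones).

B sharp 5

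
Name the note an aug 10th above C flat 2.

E 3

The tenth's letter: C up three letter names plus an octave → E.
Moving 17 semitones up from Cb2 (the size of an augmented tenth) reaches E3.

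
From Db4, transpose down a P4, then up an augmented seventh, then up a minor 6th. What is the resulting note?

Down a perfect fourth from Db4: Ab3 (5 semitones down).
Ab3 up an augmented seventh → G#4 (12 semitones).
Up a minor sixth from G#4: E5 (8 semitones up).

E5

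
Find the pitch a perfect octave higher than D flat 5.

An octave keeps the letter name D, an octave up from D.
A perfect octave spans 12 semitones, so from Db5 the target pitch is Db6.

D flat 6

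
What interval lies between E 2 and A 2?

E to A spans four letter names (E-F-G-A): a fourth.
The perfect fourth spans 5 semitones, and E2 to A2 is exactly 5 semitones — so this is a perfect fourth.

perfect fourth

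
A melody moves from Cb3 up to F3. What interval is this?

augmented 4th

C to F spans four letter names (C-D-E-F): a fourth.
A perfect fourth would be 5 semitones; Cb3 to F3 is 6, one semitone wider, so the interval is augmented.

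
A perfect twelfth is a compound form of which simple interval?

Subtracting seven from the interval number removes an octave: 12 − 7 = 5.
So a perfect twelfth is an octave plus a perfect fifth. The quality is unchanged.

perfect 5th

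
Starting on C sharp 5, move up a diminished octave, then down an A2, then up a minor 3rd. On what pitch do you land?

A diminished octave up from C#5 is C6.
Down an augmented second from C6: Bbb5 (3 semitones down).
Up a minor third from Bbb5: Dbb6 (3 semitones up).

D double-flat 6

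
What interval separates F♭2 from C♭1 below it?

Descending from Fb2 to Cb1 is the same interval as ascending Cb1 to Fb2.
C to F spans four letter names (C-D-E-F), plus an octave, so the interval is some kind of eleventh.
The perfect eleventh spans 17 semitones, and Cb1 to Fb2 is exactly 17 semitones — so this is a perfect eleventh.
(Equivalently, a compound perfect fourth: a perfect fourth plus an octave.)

perfect eleventh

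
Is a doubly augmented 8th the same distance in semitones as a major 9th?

A doubly augmented octave spans 14 semitones, and a major ninth also spans 14 semitones — they're enharmonic.

Yes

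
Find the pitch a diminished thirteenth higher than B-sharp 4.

Counting six letter names plus an octave up from B lands on G.
Moving 19 semitones up from B#4 (the size of a diminished thirteenth) reaches G6.

G 6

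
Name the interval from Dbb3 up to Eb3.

augmented second

D to E spans two letter names (D-E): a second.
Dbb3 to Eb3 spans 3 semitones — one semitone wider than the major second (2) — giving an augmented second.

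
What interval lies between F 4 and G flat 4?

minor second

F to G spans two letter names (F-G), so the interval is some kind of second.
At 1 semitone, F4→Gb4 falls one short of a major second: minor.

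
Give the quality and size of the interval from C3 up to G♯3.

augmented 5th

C to G spans five letter names (C-D-E-F-G): a fifth.
C3 to G#3 spans 8 semitones — one semitone wider than the perfect fifth (7) — giving an augmented fifth.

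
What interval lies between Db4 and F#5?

A10

D to F spans three letter names (D-E-F), plus an octave, so the interval is some kind of tenth.
The major tenth is 16 semitones; here we have 17, one semitone wider: augmented.
(Equivalently, a compound augmented third: an augmented third plus an octave.)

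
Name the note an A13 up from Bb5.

Six letters up from B (plus an octave) reaches G.
Moving 22 semitones up from Bb5 (the size of an augmented thirteenth) reaches G#7.

G#7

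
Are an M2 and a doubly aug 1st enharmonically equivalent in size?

A major second spans 2 semitones, and a doubly augmented unison also spans 2 semitones — they're enharmonic.

Yes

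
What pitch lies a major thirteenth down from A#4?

Six letters down from A (plus an octave) reaches C.
A major thirteenth spans 21 semitones, so from A#4 the target pitch is C#3.

C#3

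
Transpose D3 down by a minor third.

Counting three letter names down from D lands on B.
A minor third is 3 semitones; 3 semitones down from D3 gives B2.

B2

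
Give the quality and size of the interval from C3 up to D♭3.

minor second

C to D spans two letter names (C-D) — that makes it a second of some quality.
C3 to Db3 is 1 semitone, a half step short of the major second (2), so this is minor.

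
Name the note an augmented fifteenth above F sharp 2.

F double-sharp 4

For a fifteenth the letter name doesn't change: still F, two octaves up.
An augmented fifteenth spans 25 semitones, so from F#2 the target pitch is F##4.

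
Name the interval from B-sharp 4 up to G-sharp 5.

minor 6th

B to G spans six letter names (B-C-D-E-F-G) — that makes it a sixth of some quality.
B#4 to G#5 is 8 semitones, a half step short of the major sixth (9), so this is minor.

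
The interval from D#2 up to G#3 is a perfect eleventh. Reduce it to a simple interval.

Take out an octave (7 from the number): 11 − 7 = 4.
That makes a perfect eleventh a compound perfect fourth — an octave plus a perfect fourth.

perfect 4th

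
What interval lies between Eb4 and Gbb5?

d10

E to G spans three letter names (E-F-G), plus an octave, so the interval is some kind of tenth.
The major tenth is 16 semitones; here we have 14, two semitones narrower: diminished.
(Equivalently, a compound diminished third: a diminished third plus an octave.)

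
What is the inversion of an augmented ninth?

diminished seventh

First reduce the compound augmented ninth to its simple form, an augmented second.
Inverted interval numbers add to nine, so a second pairs with a seventh (2 + 7 = 9).
The quality also flips — augmented becomes diminished — giving a diminished seventh.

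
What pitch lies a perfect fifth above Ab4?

Five letter names up from A: E.
A perfect fifth is 7 semitones; 7 semitones up from Ab4 gives Eb5.

Eb5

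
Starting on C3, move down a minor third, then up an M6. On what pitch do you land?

F#3

C3 down a minor third → A2 (3 semitones).
A2 up a major sixth → F#3 (9 semitones).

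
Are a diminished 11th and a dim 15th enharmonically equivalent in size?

No

A diminished eleventh is 16 semitones but a diminished fifteenth is 23 semitones — different sizes.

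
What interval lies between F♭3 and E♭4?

F to E spans seven letter names (F-G-A-B-C-D-E) — that makes it a seventh of some quality.
Counting semitones, Fb3→Eb4 is 11, which is the major seventh.

major 7th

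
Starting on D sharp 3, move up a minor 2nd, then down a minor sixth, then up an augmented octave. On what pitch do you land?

D#3 up a minor second → E3 (1 semitone).
E3 down a minor sixth → G#2 (8 semitones).
Up an augmented octave from G#2: G##3 (13 semitones up).

G double-sharp 3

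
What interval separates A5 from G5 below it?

Descending from A5 to G5 is the same interval as ascending G5 to A5.
G to A spans two letter names (G-A) — that makes it a second of some quality.
Counting semitones, G5→A5 is 2, which is the major second.

M2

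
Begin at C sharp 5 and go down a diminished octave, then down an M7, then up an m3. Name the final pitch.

C#5 down a diminished octave → C##4 (11 semitones).
A major seventh down from C##4 is D#3.
D#3 up a minor third → F#3 (3 semitones).

F sharp 3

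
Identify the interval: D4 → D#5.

D to D is the same letter name, plus an octave, so the interval is some kind of octave.
D4 to D#5 spans 13 semitones — one semitone wider than the perfect octave (12) — giving an augmented octave.

A8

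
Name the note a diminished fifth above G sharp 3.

D 4

Counting five letter names up from G lands on D.
Moving 6 semitones up from G#3 (the size of a diminished fifth) reaches D4.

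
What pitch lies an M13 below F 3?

A-flat 1

Counting six letter names plus an octave down from F lands on A.
Moving 21 semitones down from F3 (the size of a major thirteenth) reaches Ab1.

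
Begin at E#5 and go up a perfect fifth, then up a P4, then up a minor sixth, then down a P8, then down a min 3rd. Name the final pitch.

A perfect fifth up from E#5 is B#5.
Up a perfect fourth from B#5: E#6 (5 semitones up).
Up a minor sixth from E#6: C#7 (8 semitones up).
C#7 down a perfect octave → C#6 (12 semitones).
A minor third down from C#6 is A#5.

A#5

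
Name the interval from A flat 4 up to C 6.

A to C spans three letter names (A-B-C), plus an octave, so the interval is some kind of tenth.
Ab4 to C6 is 16 semitones, matching the major tenth exactly, so the quality is major.
(Equivalently, a compound major third: a major third plus an octave.)

major tenth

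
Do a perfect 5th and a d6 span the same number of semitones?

Both span 7 semitones: a perfect fifth and a diminished sixth are the same chromatic distance.

Yes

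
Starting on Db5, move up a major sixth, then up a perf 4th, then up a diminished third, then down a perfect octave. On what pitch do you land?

A major sixth up from Db5 is Bb5.
Bb5 up a perfect fourth → Eb6 (5 semitones).
Up a diminished third from Eb6: Gbb6 (2 semitones up).
Down a perfect octave from Gbb6: Gbb5 (12 semitones down).

Gbb5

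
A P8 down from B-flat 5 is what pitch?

B-flat 4

An octave keeps the letter name B, an octave down from B.
A perfect octave spans 12 semitones, so from Bb5 the target pitch is Bb4.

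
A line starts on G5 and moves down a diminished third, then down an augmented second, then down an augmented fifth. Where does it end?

Gb4

Down a diminished third from G5: E#5 (2 semitones down).
An augmented second down from E#5 is D5.
Down an augmented fifth from D5: Gb4 (8 semitones down).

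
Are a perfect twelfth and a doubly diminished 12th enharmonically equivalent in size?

No

A perfect twelfth spans 19 semitones; a doubly diminished twelfth spans 17 semitones. They differ by 2.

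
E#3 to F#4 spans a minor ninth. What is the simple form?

Each octave removed subtracts seven from the number: 9 − 7 = 2.
So a minor ninth is an octave plus a minor second. The quality is unchanged.

m2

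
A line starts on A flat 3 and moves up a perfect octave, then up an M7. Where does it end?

A perfect octave up from Ab3 is Ab4.
Up a major seventh from Ab4: G5 (11 semitones up).

G 5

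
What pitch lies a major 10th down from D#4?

Counting three letter names plus an octave down from D lands on B.
Moving 16 semitones down from D#4 (the size of a major tenth) reaches B2.

B2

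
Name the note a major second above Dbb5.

Ebb5

Two letter names up from D: E.
Moving 2 semitones up from Dbb5 (the size of a major second) reaches Ebb5.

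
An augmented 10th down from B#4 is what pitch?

Counting three letter names plus an octave down from B lands on G.
An augmented tenth is 17 semitones; 17 semitones down from B#4 gives G3.

G3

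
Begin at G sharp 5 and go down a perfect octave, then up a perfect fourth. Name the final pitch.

A perfect octave down from G#5 is G#4.
A perfect fourth up from G#4 is C#5.

C sharp 5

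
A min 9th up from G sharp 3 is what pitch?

Counting two letter names plus an octave up from G lands on A.
A minor ninth spans 13 semitones, so from G#3 the target pitch is A4.

A 4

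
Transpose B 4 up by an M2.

Counting two letter names up from B lands on C.
A major second is 2 semitones; 2 semitones up from B4 gives C#5.

C-sharp 5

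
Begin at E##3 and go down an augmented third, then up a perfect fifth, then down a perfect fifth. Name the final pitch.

An augmented third down from E##3 is C#3.
A perfect fifth up from C#3 is G#3.
A perfect fifth down from G#3 is C#3.

C#3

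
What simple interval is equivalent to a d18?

diminished 4th

Each octave removed subtracts seven from the number: 18 − 14 = 4.
So a diminished eighteenth is 2 octaves plus a diminished fourth. The quality is unchanged.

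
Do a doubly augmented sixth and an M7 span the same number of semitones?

A doubly augmented sixth spans 11 semitones, and a major seventh also spans 11 semitones — they're enharmonic.

Yes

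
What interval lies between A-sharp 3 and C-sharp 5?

A to C spans three letter names (A-B-C), plus an octave: a tenth.
A#3 to C#5 is 15 semitones, a half step short of the major tenth (16), so this is minor.
(Equivalently, a compound minor third: a minor third plus an octave.)

m10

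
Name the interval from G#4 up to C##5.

augmented 4th

G to C spans four letter names (G-A-B-C): a fourth.
The perfect fourth is 5 semitones; here we have 6, one semitone wider: augmented.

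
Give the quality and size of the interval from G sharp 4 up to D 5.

G to D spans five letter names (G-A-B-C-D) — that makes it a fifth of some quality.
The perfect fifth is 7 semitones; here we have 6, one semitone narrower: diminished.

diminished fifth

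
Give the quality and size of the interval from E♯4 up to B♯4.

E to B spans five letter names (E-F-G-A-B), so the interval is some kind of fifth.
The perfect fifth spans 7 semitones, and E#4 to B#4 is exactly 7 semitones — so this is a perfect fifth.

P5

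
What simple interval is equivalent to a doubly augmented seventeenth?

Take out 2 octaves (14 from the number): 17 − 14 = 3.
Quality carries through unchanged, so the simple form is a doubly augmented third.

AA3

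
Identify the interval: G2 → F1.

Descending from G2 to F1 is the same interval as ascending F1 to G2.
F to G spans two letter names (F-G), plus an octave — that makes it a ninth of some quality.
Counting semitones, F1→G2 is 14, which is the major ninth.
(Equivalently, a compound major second: a major second plus an octave.)

major ninth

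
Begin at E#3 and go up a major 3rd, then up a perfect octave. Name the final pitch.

G##4

Up a major third from E#3: G##3 (4 semitones up).
Up a perfect octave from G##3: G##4 (12 semitones up).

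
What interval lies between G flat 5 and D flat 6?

G to D spans five letter names (G-A-B-C-D): a fifth.
Counting semitones, Gb5→Db6 is 7, which is the perfect fifth.

perfect fifth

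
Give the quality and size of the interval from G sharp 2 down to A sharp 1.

minor seventh

Descending from G#2 to A#1 is the same interval as ascending A#1 to G#2.
A to G spans seven letter names (A-B-C-D-E-F-G): a seventh.
A major seventh would be 11 semitones, but A#1 to G#2 is 10 — one semitone narrower, making it a minor seventh.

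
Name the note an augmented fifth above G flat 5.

D 6

Counting five letter names up from G lands on D.
An augmented fifth spans 8 semitones, so from Gb5 the target pitch is D6.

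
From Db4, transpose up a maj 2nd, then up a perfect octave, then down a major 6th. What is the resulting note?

Gb4

Db4 up a major second → Eb4 (2 semitones).
A perfect octave up from Eb4 is Eb5.
Down a major sixth from Eb5: Gb4 (9 semitones down).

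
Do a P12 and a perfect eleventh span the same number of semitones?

A perfect twelfth is 19 semitones but a perfect eleventh is 17 semitones — different sizes.

No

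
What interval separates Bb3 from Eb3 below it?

P5

Descending from Bb3 to Eb3 is the same interval as ascending Eb3 to Bb3.
E to B spans five letter names (E-F-G-A-B) — that makes it a fifth of some quality.
Eb3 to Bb3 is 7 semitones, matching the perfect fifth exactly, so the quality is perfect.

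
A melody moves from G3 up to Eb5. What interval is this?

G to E spans six letter names (G-A-B-C-D-E), plus an octave, so the interval is some kind of thirteenth.
A major thirteenth would be 21 semitones, but G3 to Eb5 is 20 — one semitone narrower, making it a minor thirteenth.
(Equivalently, a compound minor sixth: a minor sixth plus an octave.)

minor 13th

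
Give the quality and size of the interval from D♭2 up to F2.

D to F spans three letter names (D-E-F) — that makes it a third of some quality.
Counting semitones, Db2→F2 is 4, which is the major third.

major third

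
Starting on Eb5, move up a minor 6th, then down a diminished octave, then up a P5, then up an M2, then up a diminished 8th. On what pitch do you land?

Eb5 up a minor sixth → Cb6 (8 semitones).
A diminished octave down from Cb6 is C5.
A perfect fifth up from C5 is G5.
G5 up a major second → A5 (2 semitones).
A diminished octave up from A5 is Ab6.

Ab6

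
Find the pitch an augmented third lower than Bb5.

Counting three letter names down from B lands on G.
An augmented third is 5 semitones; 5 semitones down from Bb5 gives Gbb5.

Gbb5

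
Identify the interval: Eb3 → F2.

minor seventh

Descending from Eb3 to F2 is the same interval as ascending F2 to Eb3.
F to E spans seven letter names (F-G-A-B-C-D-E) — that makes it a seventh of some quality.
At 10 semitones, F2→Eb3 falls one short of a major seventh: minor.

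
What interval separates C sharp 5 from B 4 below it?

Descending from C#5 to B4 is the same interval as ascending B4 to C#5.
B to C spans two letter names (B-C): a second.
Counting semitones, B4→C#5 is 2, which is the major second.

major 2nd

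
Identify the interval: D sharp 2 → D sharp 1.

perfect octave

Descending from D#2 to D#1 is the same interval as ascending D#1 to D#2.
D to D is the same letter name, plus an octave: an octave.
Counting semitones, D#1→D#2 is 12, which is the perfect octave.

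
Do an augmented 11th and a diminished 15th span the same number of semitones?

An augmented eleventh spans 18 semitones; a diminished fifteenth spans 23 semitones. They differ by 5.

No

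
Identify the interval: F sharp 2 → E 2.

major second

Descending from F#2 to E2 is the same interval as ascending E2 to F#2.
E to F spans two letter names (E-F), so the interval is some kind of second.
The major second spans 2 semitones, and E2 to F#2 is exactly 2 semitones — so this is a major second.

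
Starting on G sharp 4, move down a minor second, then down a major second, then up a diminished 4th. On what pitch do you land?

G#4 down a minor second → F##4 (1 semitone).
Down a major second from F##4: E#4 (2 semitones down).
Up a diminished fourth from E#4: A4 (4 semitones up).

A 4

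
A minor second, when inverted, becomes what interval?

The rule of nine gives the new number: 9 − 2 = 7, so a second becomes a seventh.
The quality also flips — minor becomes major — giving a major seventh.

M7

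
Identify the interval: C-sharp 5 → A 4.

Descending from C#5 to A4 is the same interval as ascending A4 to C#5.
A to C spans three letter names (A-B-C): a third.
Counting semitones, A4→C#5 is 4, which is the major third.

M3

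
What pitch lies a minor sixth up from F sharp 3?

Counting six letter names up from F lands on D.
A minor sixth is 8 semitones; 8 semitones up from F#3 gives D4.

D 4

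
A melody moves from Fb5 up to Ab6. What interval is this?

major 10th

F to A spans three letter names (F-G-A), plus an octave: a tenth.
The major tenth spans 16 semitones, and Fb5 to Ab6 is exactly 16 semitones — so this is a major tenth.
(Equivalently, a compound major third: a major third plus an octave.)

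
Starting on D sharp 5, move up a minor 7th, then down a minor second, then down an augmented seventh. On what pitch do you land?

C 5

A minor seventh up from D#5 is C#6.
A minor second down from C#6 is B#5.
Down an augmented seventh from B#5: C5 (12 semitones down).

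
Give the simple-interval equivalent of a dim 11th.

diminished fourth

Subtracting seven from the interval number removes an octave: 11 − 7 = 4.
So a diminished eleventh is an octave plus a diminished fourth. The quality is unchanged.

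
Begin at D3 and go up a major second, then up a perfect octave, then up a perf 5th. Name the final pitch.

B4

A major second up from D3 is E3.
A perfect octave up from E3 is E4.
A perfect fifth up from E4 is B4.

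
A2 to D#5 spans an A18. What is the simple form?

Subtracting seven from the interval number removes an octave: 18 − 14 = 4.
So an augmented eighteenth is 2 octaves plus an augmented fourth. The quality is unchanged.

augmented fourth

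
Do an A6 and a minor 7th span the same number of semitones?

Yes

Both span 10 semitones: an augmented sixth and a minor seventh are the same chromatic distance.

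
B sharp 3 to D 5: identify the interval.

diminished tenth

B to D spans three letter names (B-C-D), plus an octave: a tenth.
A major tenth would be 16 semitones; B#3 to D5 is 14, two semitones narrower, so the interval is diminished.
(Equivalently, a compound diminished third: a diminished third plus an octave.)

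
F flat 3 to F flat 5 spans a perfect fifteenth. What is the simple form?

perfect octave

Each octave removed subtracts seven from the number: 15 − 7 = 8.
Quality carries through unchanged, so the simple form is a perfect octave.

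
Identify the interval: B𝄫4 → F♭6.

P12

B to F spans five letter names (B-C-D-E-F), plus an octave: a twelfth.
The perfect twelfth spans 19 semitones, and Bbb4 to Fb6 is exactly 19 semitones — so this is a perfect twelfth.
(Equivalently, a compound perfect fifth: a perfect fifth plus an octave.)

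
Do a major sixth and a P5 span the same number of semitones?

A major sixth spans 9 semitones; a perfect fifth spans 7 semitones. They differ by 2.

No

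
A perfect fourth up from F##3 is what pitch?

B#3

Four letter names up from F: B.
A perfect fourth spans 5 semitones, so from F##3 the target pitch is B#3.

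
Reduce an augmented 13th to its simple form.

augmented sixth

Subtracting seven from the interval number removes an octave: 13 − 7 = 6.
So an augmented thirteenth is an octave plus an augmented sixth. The quality is unchanged.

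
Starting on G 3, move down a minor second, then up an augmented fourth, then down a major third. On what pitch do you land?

A minor second down from G3 is F#3.
Up an augmented fourth from F#3: B#3 (6 semitones up).
B#3 down a major third → G#3 (4 semitones).

G sharp 3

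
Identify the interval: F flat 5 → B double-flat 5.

P4

F to B spans four letter names (F-G-A-B), so the interval is some kind of fourth.
Counting semitones, Fb5→Bbb5 is 5, which is the perfect fourth.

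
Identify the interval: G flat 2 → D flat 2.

perfect 4th

Descending from Gb2 to Db2 is the same interval as ascending Db2 to Gb2.
D to G spans four letter names (D-E-F-G) — that makes it a fourth of some quality.
Counting semitones, Db2→Gb2 is 5, which is the perfect fourth.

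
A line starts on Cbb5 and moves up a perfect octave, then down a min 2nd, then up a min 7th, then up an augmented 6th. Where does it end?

Up a perfect octave from Cbb5: Cbb6 (12 semitones up).
Down a minor second from Cbb6: Bbb5 (1 semitone down).
Up a minor seventh from Bbb5: Abb6 (10 semitones up).
Up an augmented sixth from Abb6: F7 (10 semitones up).

F7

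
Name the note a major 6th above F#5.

Six letter names up from F: D.
A major sixth is 9 semitones; 9 semitones up from F#5 gives D#6.

D#6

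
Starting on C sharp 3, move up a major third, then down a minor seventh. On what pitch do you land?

C#3 up a major third → E#3 (4 semitones).
E#3 down a minor seventh → F##2 (10 semitones).

F double-sharp 2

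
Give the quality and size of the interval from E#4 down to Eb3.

doubly augmented octave

Descending from E#4 to Eb3 is the same interval as ascending Eb3 to E#4.
E to E is the same letter name, plus an octave: an octave.
A perfect octave would be 12 semitones; Eb3 to E#4 is 14, two semitones wider, so the interval is doubly augmented.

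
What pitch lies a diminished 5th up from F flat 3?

C double-flat 4

Counting five letter names up from F lands on C.
Moving 6 semitones up from Fb3 (the size of a diminished fifth) reaches Cbb4.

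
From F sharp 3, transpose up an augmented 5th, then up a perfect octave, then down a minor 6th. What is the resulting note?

F#3 up an augmented fifth → C##4 (8 semitones).
C##4 up a perfect octave → C##5 (12 semitones).
C##5 down a minor sixth → E##4 (8 semitones).

E double-sharp 4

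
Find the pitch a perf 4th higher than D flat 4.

G flat 4

Counting four letter names up from D lands on G.
A perfect fourth is 5 semitones; 5 semitones up from Db4 gives Gb4.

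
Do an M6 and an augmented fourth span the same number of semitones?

No

A major sixth is 9 semitones but an augmented fourth is 6 semitones — different sizes.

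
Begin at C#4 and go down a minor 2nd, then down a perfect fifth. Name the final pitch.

C#4 down a minor second → B#3 (1 semitone).
Down a perfect fifth from B#3: E#3 (7 semitones down).

E#3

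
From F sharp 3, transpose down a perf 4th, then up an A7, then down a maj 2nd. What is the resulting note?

A double-sharp 3

A perfect fourth down from F#3 is C#3.
C#3 up an augmented seventh → B##3 (12 semitones).
Down a major second from B##3: A##3 (2 semitones down).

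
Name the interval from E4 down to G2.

Descending from E4 to G2 is the same interval as ascending G2 to E4.
G to E spans six letter names (G-A-B-C-D-E), plus an octave — that makes it a thirteenth of some quality.
Counting semitones, G2→E4 is 21, which is the major thirteenth.
(Equivalently, a compound major sixth: a major sixth plus an octave.)

major 13th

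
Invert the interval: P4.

perfect fifth

Interval numbers invert to sum to nine: 4 + 5 = 9, so a fourth inverts to a fifth.
The quality also flips — perfect stays perfect — giving a perfect fifth.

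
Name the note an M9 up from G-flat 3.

Counting two letter names plus an octave up from G lands on A.
Moving 14 semitones up from Gb3 (the size of a major ninth) reaches Ab4.

A-flat 4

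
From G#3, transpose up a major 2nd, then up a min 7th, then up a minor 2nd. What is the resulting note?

A4

Up a major second from G#3: A#3 (2 semitones up).
A minor seventh up from A#3 is G#4.
Up a minor second from G#4: A4 (1 semitone up).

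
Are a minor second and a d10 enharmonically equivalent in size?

No

A minor second is 1 semitone but a diminished tenth is 14 semitones — different sizes.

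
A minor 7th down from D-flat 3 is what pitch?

The seventh takes the letter from D down to E.
Moving 10 semitones down from Db3 (the size of a minor seventh) reaches Eb2.

E-flat 2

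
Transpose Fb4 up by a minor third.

Three letter names up from F: A.
A minor third is 3 semitones; 3 semitones up from Fb4 gives Abb4.

Abb4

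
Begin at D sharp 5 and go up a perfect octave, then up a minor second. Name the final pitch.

Up a perfect octave from D#5: D#6 (12 semitones up).
Up a minor second from D#6: E6 (1 semitone up).

E 6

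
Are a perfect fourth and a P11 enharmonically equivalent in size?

5 semitones (perfect fourth) vs 17 semitones (perfect eleventh): not equal.

No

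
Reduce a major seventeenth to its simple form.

Each octave removed subtracts seven from the number: 17 − 14 = 3.
So a major seventeenth is 2 octaves plus a major third. The quality is unchanged.

major 3rd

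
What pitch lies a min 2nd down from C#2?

The second takes the letter from C down to B.
A minor second is 1 semitone; 1 semitone down from C#2 gives B#1.

B#1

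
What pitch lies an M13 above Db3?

Bb4

Counting six letter names plus an octave up from D lands on B.
A major thirteenth is 21 semitones; 21 semitones up from Db3 gives Bb4.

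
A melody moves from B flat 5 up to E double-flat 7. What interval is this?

diminished 11th

B to E spans four letter names (B-C-D-E), plus an octave: an eleventh.
Bb5 to Ebb7 spans 16 semitones — one semitone narrower than the perfect eleventh (17) — giving a diminished eleventh.
(Equivalently, a compound diminished fourth: a diminished fourth plus an octave.)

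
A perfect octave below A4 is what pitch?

A3

An octave keeps the letter name A, an octave down from A.
A perfect octave is 12 semitones; 12 semitones down from A4 gives A3.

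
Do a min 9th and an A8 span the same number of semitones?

A minor ninth spans 13 semitones, and an augmented octave also spans 13 semitones — they're enharmonic.

Yes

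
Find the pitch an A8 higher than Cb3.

The letter stays C (same as the start), shifted an octave up.
Moving 13 semitones up from Cb3 (the size of an augmented octave) reaches C4.

C4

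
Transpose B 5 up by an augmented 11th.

E sharp 7

The eleventh's letter: B up four letter names plus an octave → E.
Moving 18 semitones up from B5 (the size of an augmented eleventh) reaches E#7.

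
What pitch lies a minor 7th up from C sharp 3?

B 3

Seven letter names up from C: B.
Moving 10 semitones up from C#3 (the size of a minor seventh) reaches B3.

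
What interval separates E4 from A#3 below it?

Descending from E4 to A#3 is the same interval as ascending A#3 to E4.
A to E spans five letter names (A-B-C-D-E), so the interval is some kind of fifth.
A#3 to E4 spans 6 semitones — one semitone narrower than the perfect fifth (7) — giving a diminished fifth.

d5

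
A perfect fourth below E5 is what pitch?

The fourth takes the letter from E down to B.
Moving 5 semitones down from E5 (the size of a perfect fourth) reaches B4.

B4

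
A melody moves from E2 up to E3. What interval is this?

perfect octave

E to E is the same letter name, plus an octave, so the interval is some kind of octave.
Counting semitones, E2→E3 is 12, which is the perfect octave.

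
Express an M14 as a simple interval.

M7

Each octave removed subtracts seven from the number: 14 − 7 = 7.
Quality carries through unchanged, so the simple form is a major seventh.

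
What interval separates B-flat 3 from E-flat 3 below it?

Descending from Bb3 to Eb3 is the same interval as ascending Eb3 to Bb3.
E to B spans five letter names (E-F-G-A-B) — that makes it a fifth of some quality.
The perfect fifth spans 7 semitones, and Eb3 to Bb3 is exactly 7 semitones — so this is a perfect fifth.

perfect fifth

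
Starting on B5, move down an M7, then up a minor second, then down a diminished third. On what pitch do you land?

Down a major seventh from B5: C5 (11 semitones down).
Up a minor second from C5: Db5 (1 semitone up).
Down a diminished third from Db5: B4 (2 semitones down).

B4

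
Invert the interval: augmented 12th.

diminished fourth

First reduce the compound augmented twelfth to its simple form, an augmented fifth.
Interval numbers invert to sum to nine: 5 + 4 = 9, so a fifth inverts to a fourth.
And augmented becomes diminished under inversion, so we get a diminished fourth.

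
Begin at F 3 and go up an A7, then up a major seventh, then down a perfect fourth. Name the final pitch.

A double-sharp 4

An augmented seventh up from F3 is E#4.
A major seventh up from E#4 is D##5.
Down a perfect fourth from D##5: A##4 (5 semitones down).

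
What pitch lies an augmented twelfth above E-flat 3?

Counting five letter names plus an octave up from E lands on B.
An augmented twelfth spans 20 semitones, so from Eb3 the target pitch is B4.

B 4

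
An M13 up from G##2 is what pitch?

Counting six letter names plus an octave up from G lands on E.
A major thirteenth spans 21 semitones, so from G##2 the target pitch is E##4.

E##4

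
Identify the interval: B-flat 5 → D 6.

M3

B to D spans three letter names (B-C-D), so the interval is some kind of third.
Counting semitones, Bb5→D6 is 4, which is the major third.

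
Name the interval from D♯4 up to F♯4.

minor 3rd

D to F spans three letter names (D-E-F): a third.
A major third would be 4 semitones, but D#4 to F#4 is 3 — one semitone narrower, making it a minor third.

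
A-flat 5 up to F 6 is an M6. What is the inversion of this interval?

Interval numbers invert to sum to nine: 6 + 3 = 9, so a sixth inverts to a third.
Quality inverts too: major becomes minor. That makes the inversion a minor third.

minor 3rd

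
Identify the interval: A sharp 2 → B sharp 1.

Descending from A#2 to B#1 is the same interval as ascending B#1 to A#2.
B to A spans seven letter names (B-C-D-E-F-G-A): a seventh.
A major seventh would be 11 semitones, but B#1 to A#2 is 10 — one semitone narrower, making it a minor seventh.

minor seventh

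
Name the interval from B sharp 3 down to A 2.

Descending from B#3 to A2 is the same interval as ascending A2 to B#3.
A to B spans two letter names (A-B), plus an octave: a ninth.
The major ninth is 14 semitones; here we have 15, one semitone wider: augmented.
(Equivalently, a compound augmented second: an augmented second plus an octave.)

A9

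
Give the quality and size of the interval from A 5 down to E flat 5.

Descending from A5 to Eb5 is the same interval as ascending Eb5 to A5.
E to A spans four letter names (E-F-G-A): a fourth.
The perfect fourth is 5 semitones; here we have 6, one semitone wider: augmented.

augmented fourth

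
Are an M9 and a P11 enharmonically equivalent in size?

No

A major ninth spans 14 semitones; a perfect eleventh spans 17 semitones. They differ by 3.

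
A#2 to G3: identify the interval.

A to G spans seven letter names (A-B-C-D-E-F-G) — that makes it a seventh of some quality.
The major seventh is 11 semitones; here we have 9, two semitones narrower: diminished.

diminished seventh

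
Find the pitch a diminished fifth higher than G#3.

D4

Five letter names up from G: D.
Moving 6 semitones up from G#3 (the size of a diminished fifth) reaches D4.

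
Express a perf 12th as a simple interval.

Each octave removed subtracts seven from the number: 12 − 7 = 5.
Quality carries through unchanged, so the simple form is a perfect fifth.

P5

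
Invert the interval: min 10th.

First reduce the compound minor tenth to its simple form, a minor third.
The rule of nine gives the new number: 9 − 3 = 6, so a third becomes a sixth.
The quality also flips — minor becomes major — giving a major sixth.

major 6th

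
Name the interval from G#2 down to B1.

Descending from G#2 to B1 is the same interval as ascending B1 to G#2.
B to G spans six letter names (B-C-D-E-F-G), so the interval is some kind of sixth.
Counting semitones, B1→G#2 is 9, which is the major sixth.

major 6th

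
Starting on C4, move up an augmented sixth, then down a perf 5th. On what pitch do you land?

D#4

An augmented sixth up from C4 is A#4.
A perfect fifth down from A#4 is D#4.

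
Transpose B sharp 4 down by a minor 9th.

A double-sharp 3

Two letters down from B (plus an octave) reaches A.
A minor ninth is 13 semitones; 13 semitones down from B#4 gives A##3.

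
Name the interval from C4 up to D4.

C to D spans two letter names (C-D): a second.
The major second spans 2 semitones, and C4 to D4 is exactly 2 semitones — so this is a major second.

major second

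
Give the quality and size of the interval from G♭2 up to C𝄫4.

diminished eleventh

G to C spans four letter names (G-A-B-C), plus an octave, so the interval is some kind of eleventh.
The perfect eleventh is 17 semitones; here we have 16, one semitone narrower: diminished.
(Equivalently, a compound diminished fourth: a diminished fourth plus an octave.)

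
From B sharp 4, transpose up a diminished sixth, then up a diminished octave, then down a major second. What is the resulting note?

F flat 6

A diminished sixth up from B#4 is G5.
G5 up a diminished octave → Gb6 (11 semitones).
A major second down from Gb6 is Fb6.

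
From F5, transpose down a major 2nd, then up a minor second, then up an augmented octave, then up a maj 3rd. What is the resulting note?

A6

A major second down from F5 is Eb5.
A minor second up from Eb5 is Fb5.
Fb5 up an augmented octave → F6 (13 semitones).
F6 up a major third → A6 (4 semitones).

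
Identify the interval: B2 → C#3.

B to C spans two letter names (B-C): a second.
Counting semitones, B2→C#3 is 2, which is the major second.

M2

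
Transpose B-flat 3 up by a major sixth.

Six letter names up from B: G.
A major sixth is 9 semitones; 9 semitones up from Bb3 gives G4.

G 4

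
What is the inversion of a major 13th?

First reduce the compound major thirteenth to its simple form, a major sixth.
Interval numbers invert to sum to nine: 6 + 3 = 9, so a sixth inverts to a third.
The quality also flips — major becomes minor — giving a minor third.

m3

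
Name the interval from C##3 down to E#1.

Descending from C##3 to E#1 is the same interval as ascending E#1 to C##3.
E to C spans six letter names (E-F-G-A-B-C), plus an octave — that makes it a thirteenth of some quality.
E#1 to C##3 is 21 semitones, matching the major thirteenth exactly, so the quality is major.
(Equivalently, a compound major sixth: a major sixth plus an octave.)

major thirteenth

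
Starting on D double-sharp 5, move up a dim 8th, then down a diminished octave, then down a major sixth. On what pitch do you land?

Up a diminished octave from D##5: D#6 (11 semitones up).
D#6 down a diminished octave → D##5 (11 semitones).
D##5 down a major sixth → F##4 (9 semitones).

F double-sharp 4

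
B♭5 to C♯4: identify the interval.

Descending from Bb5 to C#4 is the same interval as ascending C#4 to Bb5.
C to B spans seven letter names (C-D-E-F-G-A-B), plus an octave, so the interval is some kind of fourteenth.
The major fourteenth is 23 semitones; here we have 21, two semitones narrower: diminished.
(Equivalently, a compound diminished seventh: a diminished seventh plus an octave.)

diminished fourteenth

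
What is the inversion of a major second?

minor seventh

Interval numbers invert to sum to nine: 2 + 7 = 9, so a second inverts to a seventh.
The quality also flips — major becomes minor — giving a minor seventh.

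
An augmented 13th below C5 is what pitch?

Counting six letter names plus an octave down from C lands on E.
An augmented thirteenth is 22 semitones; 22 semitones down from C5 gives Ebb3.

Ebb3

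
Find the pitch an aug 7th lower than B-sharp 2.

Seven letter names down from B: C.
Moving 12 semitones down from B#2 (the size of an augmented seventh) reaches C2.

C 2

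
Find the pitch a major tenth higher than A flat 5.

Three letters up from A (plus an octave) reaches C.
A major tenth is 16 semitones; 16 semitones up from Ab5 gives C7.

C 7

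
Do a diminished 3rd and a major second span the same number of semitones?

Yes

A diminished third = 2 semitones = a major second; enharmonically equal.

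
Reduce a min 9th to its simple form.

Each octave removed subtracts seven from the number: 9 − 7 = 2.
That makes a minor ninth a compound minor second — an octave plus a minor second.

m2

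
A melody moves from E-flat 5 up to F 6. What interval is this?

E to F spans two letter names (E-F), plus an octave: a ninth.
Counting semitones, Eb5→F6 is 14, which is the major ninth.
(Equivalently, a compound major second: a major second plus an octave.)

M9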